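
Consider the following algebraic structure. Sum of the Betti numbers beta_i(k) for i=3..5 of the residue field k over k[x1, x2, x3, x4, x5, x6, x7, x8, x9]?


Koszul resolution: beta_i(k)=C(n,i), n=9
C(9,3)=84, C(9,4)=126, C(9,5)=126
Sum=336


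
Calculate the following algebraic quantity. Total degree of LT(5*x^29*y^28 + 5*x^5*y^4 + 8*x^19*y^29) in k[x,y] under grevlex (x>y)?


LT: 5*x^29*y^28
deg_x=29, deg_y=28
Total=29+28=57


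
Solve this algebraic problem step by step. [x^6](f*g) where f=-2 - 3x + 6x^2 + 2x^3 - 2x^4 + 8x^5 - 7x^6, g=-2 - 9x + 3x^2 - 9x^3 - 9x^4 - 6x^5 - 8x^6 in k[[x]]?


[x^6] = sum a_i*b_j, i+j=6
  -2*-8=16
  -3*-6=18
  6*-9=-54
  2*-9=-18
  -2*3=-6
  8*-9=-72
  -7*-2=14
Sum=-102


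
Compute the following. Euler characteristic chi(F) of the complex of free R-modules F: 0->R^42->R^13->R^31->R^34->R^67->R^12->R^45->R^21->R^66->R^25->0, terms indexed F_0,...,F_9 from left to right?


chi = sum (-1)^i * rank:
(-1)^0*42=42
(-1)^1*13=-13
(-1)^2*31=31
(-1)^3*34=-34
(-1)^4*67=67
(-1)^5*12=-12
(-1)^6*45=45
(-1)^7*21=-21
(-1)^8*66=66
(-1)^9*25=-25
chi=146


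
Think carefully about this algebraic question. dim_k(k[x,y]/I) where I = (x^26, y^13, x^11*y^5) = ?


k[x,y]/I, I = (x^26, y^13, x^11*y^5)
Rect: 26x13=338. Corner: (26-11)x(13-5)=120.
dim = 338-120 = 218


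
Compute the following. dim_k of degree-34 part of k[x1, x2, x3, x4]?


C(d+n-1,n-1)=C(37,3)=7770


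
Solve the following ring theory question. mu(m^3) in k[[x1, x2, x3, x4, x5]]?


C(n+d-1,d)=C(7,3)=35


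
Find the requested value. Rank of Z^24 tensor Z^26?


rank(M(x)N) = rank(M)*rank(N)
24*26 = 624


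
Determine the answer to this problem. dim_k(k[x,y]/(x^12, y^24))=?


Basis: x^i*y^j, i<12, j<24
12*24=288


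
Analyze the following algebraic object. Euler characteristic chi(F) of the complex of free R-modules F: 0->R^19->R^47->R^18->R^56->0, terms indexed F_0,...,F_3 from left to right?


chi = sum (-1)^i * rank:
(-1)^0*19=19
(-1)^1*47=-47
(-1)^2*18=18
(-1)^3*56=-56
chi=-66


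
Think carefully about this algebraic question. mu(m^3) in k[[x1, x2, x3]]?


C(n+d-1,d)=C(5,3)=10


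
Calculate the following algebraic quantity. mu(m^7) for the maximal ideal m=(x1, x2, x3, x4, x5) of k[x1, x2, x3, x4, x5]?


Graded Nakayama: mu(m^d) = dim_k (m^d/m^(d+1)) = #degree-7 monomials in 5 vars
C(n+d-1,d)=C(11,7)=330


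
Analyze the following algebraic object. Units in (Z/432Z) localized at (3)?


Local ring = Z/27Z.
phi(27) = 3^2*(3-1) = 18


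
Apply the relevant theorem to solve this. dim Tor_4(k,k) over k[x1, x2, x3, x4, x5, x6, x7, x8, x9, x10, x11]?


Koszul: C(n,i)=C(11,4)=330


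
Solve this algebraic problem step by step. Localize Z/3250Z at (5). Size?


5-primary part: 3250=5^3*26
Size=5^3=125


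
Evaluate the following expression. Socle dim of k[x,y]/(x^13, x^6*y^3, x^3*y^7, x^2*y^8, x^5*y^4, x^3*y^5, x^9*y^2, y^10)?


Socle = ann(m) = span of standard monomials u with x*u, y*u in I (staircase corners).
Redundant generators: x^3*y^7
Minimal generators: x^13, x^9*y^2, x^6*y^3, x^5*y^4, x^3*y^5, x^2*y^8, y^10
Corners: xy^9, x^2y^7, x^4y^4, x^5y^3, x^8y^2, x^12y
Socle dim=6


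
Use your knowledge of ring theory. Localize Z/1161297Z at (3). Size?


3-primary part: 1161297=3^9*59
Size=3^9=19683


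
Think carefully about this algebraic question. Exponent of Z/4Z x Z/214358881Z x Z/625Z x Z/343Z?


Exponent = lcm of the cyclic orders; pairwise coprime => product.
2^2*11^8*5^4*7^3=4*214358881*625*343=183812740457500


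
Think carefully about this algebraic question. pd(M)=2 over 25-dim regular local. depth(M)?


pd+depth=depth(R)=25
depth=25-2=23


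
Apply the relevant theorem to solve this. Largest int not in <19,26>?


gcd(19,26)=1 => F=ab-a-b=19*26-19-26=494-45=449


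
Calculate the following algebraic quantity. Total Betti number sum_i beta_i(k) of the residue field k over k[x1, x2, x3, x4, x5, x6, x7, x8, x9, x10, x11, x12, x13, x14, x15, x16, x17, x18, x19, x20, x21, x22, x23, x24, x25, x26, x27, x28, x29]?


Koszul resolution: beta_i(k)=C(n,i), n=29
sum_i C(29,i) = 2^29 = 536870912


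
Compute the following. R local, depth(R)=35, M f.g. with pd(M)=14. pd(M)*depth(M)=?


pd+depth=35
depth=35-14=21
pd*depth=14*21=294


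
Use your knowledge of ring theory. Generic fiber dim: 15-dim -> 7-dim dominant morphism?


dim(fiber)=dim(X)-dim(Y)=15-7=8


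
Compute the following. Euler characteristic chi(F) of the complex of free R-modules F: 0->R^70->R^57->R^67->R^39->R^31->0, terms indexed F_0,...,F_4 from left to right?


chi = sum (-1)^i * rank:
(-1)^0*70=70
(-1)^1*57=-57
(-1)^2*67=67
(-1)^3*39=-39
(-1)^4*31=31
chi=72


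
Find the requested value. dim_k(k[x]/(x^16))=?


Basis: 1,x,...,x^15
dim=16


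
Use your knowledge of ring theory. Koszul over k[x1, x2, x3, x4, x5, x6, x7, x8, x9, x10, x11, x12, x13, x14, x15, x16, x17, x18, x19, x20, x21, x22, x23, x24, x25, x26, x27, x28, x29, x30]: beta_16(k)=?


C(n,i)=C(30,16)=145422675


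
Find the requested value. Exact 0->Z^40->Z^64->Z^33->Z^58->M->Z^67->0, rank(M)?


Alt sum=0:
(-1)^0*40 + (-1)^1*64 + (-1)^2*33 + (-1)^3*58 + (-1)^4*? + (-1)^5*67=0
rank(M)=116


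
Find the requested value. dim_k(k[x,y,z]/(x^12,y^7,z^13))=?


Basis: x^iy^jz^k, i<12,j<7,k<13
12*7*13=1092


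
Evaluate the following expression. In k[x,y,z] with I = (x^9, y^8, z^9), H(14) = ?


Need i<9, j<8, k<9 with i+j+k=14.
For each i, j ranges over max(0,14-i-8)..min(7,14-i):
  i=0: j in [6,7] -> 2
  i=1: j in [5,7] -> 3
  i=2: j in [4,7] -> 4
  i=3: j in [3,7] -> 5
  i=4: j in [2,7] -> 6
  i=5: j in [1,7] -> 7
  i=6: j in [0,7] -> 8
  i=7: j in [0,7] -> 8
  i=8: j in [0,6] -> 7
H(14) = 2+3+4+5+6+7+8+8+7 = 50


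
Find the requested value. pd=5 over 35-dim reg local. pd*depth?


pd+depth=35
depth=35-5=30
pd*depth=5*30=150


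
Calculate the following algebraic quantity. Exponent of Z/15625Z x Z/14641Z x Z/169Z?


Exponent = lcm of the cyclic orders; pairwise coprime => product.
5^6*11^4*13^2=15625*14641*169=38661390625


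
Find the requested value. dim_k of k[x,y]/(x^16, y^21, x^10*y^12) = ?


k[x,y]/I, I = (x^16, y^21, x^10*y^12)
Rect: 16x21=336. Corner: (16-10)x(21-12)=54.
dim = 336-54 = 282


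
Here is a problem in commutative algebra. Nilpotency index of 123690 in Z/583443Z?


123690^k mod 583443:
k=1: 123690
k=2: 173754
k=3: 509355
k=4: 194481
k=5: 0
First zero at k = 5


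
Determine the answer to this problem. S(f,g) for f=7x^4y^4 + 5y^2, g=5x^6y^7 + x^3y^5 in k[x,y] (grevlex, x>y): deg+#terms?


LT(f)=7x^4y^4, LT(g)=5x^6y^7
lcm(LM)=x^6y^7
S(f,g) (scaled by 35 to clear denominators) = 5x^2y^3*f - 7*g = -7x^3y^5 + 25x^2y^5
2 terms, deg 8.
8+2=10


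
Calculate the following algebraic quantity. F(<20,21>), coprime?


gcd(20,21)=1 => F=ab-a-b=20*21-20-21=420-41=379


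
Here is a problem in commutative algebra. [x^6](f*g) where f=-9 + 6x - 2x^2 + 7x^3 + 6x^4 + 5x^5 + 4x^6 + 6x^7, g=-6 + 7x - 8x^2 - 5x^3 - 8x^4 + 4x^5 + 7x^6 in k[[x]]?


[x^6] = sum a_i*b_j, i+j=6
  -9*7=-63
  6*4=24
  -2*-8=16
  7*-5=-35
  6*-8=-48
  5*7=35
  4*-6=-24
Sum=-95


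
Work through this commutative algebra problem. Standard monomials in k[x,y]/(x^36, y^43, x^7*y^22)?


k[x,y]/I, I = (x^36, y^43, x^7*y^22)
Rect: 36x43=1548. Corner: (36-7)x(43-22)=609.
dim = 1548-609 = 939


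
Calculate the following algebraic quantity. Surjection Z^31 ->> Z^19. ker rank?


rank(ker) = 31-19 = 12


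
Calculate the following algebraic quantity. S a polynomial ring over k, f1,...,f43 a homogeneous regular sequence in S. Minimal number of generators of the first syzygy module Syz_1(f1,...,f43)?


Regular sequence => Koszul complex is the minimal free resolution.
Syz_1 minimally generated by Koszul relations f_i*e_j - f_j*e_i (i<j): mu(Syz_1) = beta_2 = C(m,2) = m(m-1)/2
m=43
43*42/2 = 903


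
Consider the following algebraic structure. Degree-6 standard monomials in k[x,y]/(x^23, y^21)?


k[x,y], I = (x^23, y^21), d = 6
Need i < 23 and d-i < 21.
Range: 0 <= i <= 6.
H(6) = 7


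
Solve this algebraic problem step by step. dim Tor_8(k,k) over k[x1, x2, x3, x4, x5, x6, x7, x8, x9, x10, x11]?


Koszul: C(n,i)=C(11,8)=165


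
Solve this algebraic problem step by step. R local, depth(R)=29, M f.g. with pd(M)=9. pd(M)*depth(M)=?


pd+depth=29
depth=29-9=20
pd*depth=9*20=180


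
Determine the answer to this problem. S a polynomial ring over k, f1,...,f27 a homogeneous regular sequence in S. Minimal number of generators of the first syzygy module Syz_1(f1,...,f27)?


Regular sequence => Koszul complex is the minimal free resolution.
Syz_1 minimally generated by Koszul relations f_i*e_j - f_j*e_i (i<j): mu(Syz_1) = beta_2 = C(m,2) = m(m-1)/2
m=27
27*26/2 = 351


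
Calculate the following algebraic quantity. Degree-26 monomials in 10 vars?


C(d+n-1,n-1)=C(35,9)=70607460


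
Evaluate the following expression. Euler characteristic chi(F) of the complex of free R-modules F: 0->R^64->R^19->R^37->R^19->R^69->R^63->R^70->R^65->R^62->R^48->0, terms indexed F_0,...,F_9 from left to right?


chi = sum (-1)^i * rank:
(-1)^0*64=64
(-1)^1*19=-19
(-1)^2*37=37
(-1)^3*19=-19
(-1)^4*69=69
(-1)^5*63=-63
(-1)^6*70=70
(-1)^7*65=-65
(-1)^8*62=62
(-1)^9*48=-48
chi=88


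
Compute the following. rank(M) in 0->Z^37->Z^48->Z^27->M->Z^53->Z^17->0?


Alt sum=0:
(-1)^0*37 + (-1)^1*48 + (-1)^2*27 + (-1)^3*? + (-1)^4*53 + (-1)^5*17=0
rank(M)=52


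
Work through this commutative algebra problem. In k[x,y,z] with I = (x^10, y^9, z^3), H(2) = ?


Need i<10, j<9, k<3 with i+j+k=2.
For each i, j ranges over max(0,2-i-2)..min(8,2-i):
  i=0: j in [0,2] -> 3
  i=1: j in [0,1] -> 2
  i=2: j in [0,0] -> 1
H(2) = 3+2+1 = 6


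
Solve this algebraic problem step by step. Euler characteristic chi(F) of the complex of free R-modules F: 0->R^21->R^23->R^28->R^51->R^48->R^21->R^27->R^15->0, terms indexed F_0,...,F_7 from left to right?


chi = sum (-1)^i * rank:
(-1)^0*21=21
(-1)^1*23=-23
(-1)^2*28=28
(-1)^3*51=-51
(-1)^4*48=48
(-1)^5*21=-21
(-1)^6*27=27
(-1)^7*15=-15
chi=14


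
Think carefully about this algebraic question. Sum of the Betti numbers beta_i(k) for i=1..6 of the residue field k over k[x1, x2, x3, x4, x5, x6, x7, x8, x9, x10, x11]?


Koszul resolution: beta_i(k)=C(n,i), n=11
C(11,1)=11, C(11,2)=55, C(11,3)=165, C(11,4)=330, C(11,5)=462, C(11,6)=462
Sum=1485


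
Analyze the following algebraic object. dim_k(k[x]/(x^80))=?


Basis: 1,x,...,x^79
dim=80


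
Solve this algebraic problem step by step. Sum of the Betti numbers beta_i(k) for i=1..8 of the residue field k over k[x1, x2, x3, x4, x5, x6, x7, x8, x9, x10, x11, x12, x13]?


Koszul resolution: beta_i(k)=C(n,i), n=13
C(13,1)=13, C(13,2)=78, C(13,3)=286, C(13,4)=715, C(13,5)=1287, C(13,6)=1716, C(13,7)=1716, C(13,8)=1287
Sum=7098


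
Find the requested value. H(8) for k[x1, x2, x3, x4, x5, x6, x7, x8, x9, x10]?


C(d+n-1,n-1)=C(17,9)=24310


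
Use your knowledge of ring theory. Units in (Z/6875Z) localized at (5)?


Local ring = Z/625Z.
phi(625) = 5^3*(5-1) = 500


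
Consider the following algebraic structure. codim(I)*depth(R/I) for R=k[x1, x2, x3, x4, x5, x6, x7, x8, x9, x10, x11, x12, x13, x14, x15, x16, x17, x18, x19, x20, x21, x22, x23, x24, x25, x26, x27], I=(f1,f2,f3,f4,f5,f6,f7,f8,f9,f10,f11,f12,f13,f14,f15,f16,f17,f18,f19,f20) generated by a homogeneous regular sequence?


codim=20, depth=dim(R/I)=27-20=7
Product=20*7=140


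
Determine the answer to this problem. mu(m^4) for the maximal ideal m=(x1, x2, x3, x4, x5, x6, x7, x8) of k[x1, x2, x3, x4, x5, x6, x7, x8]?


Graded Nakayama: mu(m^d) = dim_k (m^d/m^(d+1)) = #degree-4 monomials in 8 vars
C(n+d-1,d)=C(11,4)=330


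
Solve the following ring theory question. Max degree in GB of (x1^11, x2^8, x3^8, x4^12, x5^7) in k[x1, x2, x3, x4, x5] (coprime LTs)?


Pure powers, coprime LTs => already GB.
Degrees: 11, 8, 8, 12, 7
Max=12


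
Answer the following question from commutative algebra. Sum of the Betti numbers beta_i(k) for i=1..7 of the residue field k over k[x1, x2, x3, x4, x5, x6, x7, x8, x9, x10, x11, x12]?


Koszul resolution: beta_i(k)=C(n,i), n=12
C(12,1)=12, C(12,2)=66, C(12,3)=220, C(12,4)=495, C(12,5)=792, C(12,6)=924, C(12,7)=792
Sum=3301


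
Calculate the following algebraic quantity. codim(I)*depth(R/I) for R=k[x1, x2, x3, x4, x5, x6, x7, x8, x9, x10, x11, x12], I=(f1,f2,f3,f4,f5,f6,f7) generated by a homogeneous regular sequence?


codim=7, depth=dim(R/I)=12-7=5
Product=7*5=35


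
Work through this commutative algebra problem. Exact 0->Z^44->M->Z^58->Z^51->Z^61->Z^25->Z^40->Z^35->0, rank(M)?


Alt sum=0:
(-1)^0*44 + (-1)^1*? + (-1)^2*58 + (-1)^3*51 + (-1)^4*61 + (-1)^5*25 + (-1)^6*40 + (-1)^7*35=0
rank(M)=92


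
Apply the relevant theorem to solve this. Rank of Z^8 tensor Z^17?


rank(M(x)N) = rank(M)*rank(N)
8*17 = 136


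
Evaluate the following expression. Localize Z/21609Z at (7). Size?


7-primary part: 21609=7^4*9
Size=7^4=2401


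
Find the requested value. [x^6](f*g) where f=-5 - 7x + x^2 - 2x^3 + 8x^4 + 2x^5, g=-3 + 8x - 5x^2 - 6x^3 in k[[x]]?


[x^6] = sum a_i*b_j, i+j=6
  -2*-6=12
  8*-5=-40
  2*8=16
Sum=-12


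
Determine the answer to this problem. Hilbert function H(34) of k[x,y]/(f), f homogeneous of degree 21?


H(t)=d for t>=d-1.
d=21, t=34
H(34)=21


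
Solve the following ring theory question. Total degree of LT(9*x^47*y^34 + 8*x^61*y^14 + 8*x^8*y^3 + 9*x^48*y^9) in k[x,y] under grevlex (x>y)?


LT: 9*x^47*y^34
deg_x=47, deg_y=34
Total=47+34=81


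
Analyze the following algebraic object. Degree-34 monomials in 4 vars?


C(d+n-1,n-1)=C(37,3)=7770


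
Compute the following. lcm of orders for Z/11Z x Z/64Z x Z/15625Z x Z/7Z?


Exponent = lcm of the cyclic orders; pairwise coprime => product.
11^1*2^6*5^6*7^1=11*64*15625*7=77000000


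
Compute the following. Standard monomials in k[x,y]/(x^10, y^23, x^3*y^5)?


k[x,y]/I, I = (x^10, y^23, x^3*y^5)
Rect: 10x23=230. Corner: (10-3)x(23-5)=126.
dim = 230-126 = 104


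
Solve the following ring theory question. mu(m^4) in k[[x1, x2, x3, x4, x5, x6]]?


C(n+d-1,d)=C(9,4)=126


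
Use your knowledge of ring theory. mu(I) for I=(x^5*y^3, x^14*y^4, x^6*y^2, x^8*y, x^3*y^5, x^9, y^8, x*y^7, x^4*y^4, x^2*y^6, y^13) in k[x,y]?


Remove redundant (divisible by others).
x^14*y^4 redundant.
y^13 redundant.
Min: x^9, x^8*y, x^6*y^2, x^5*y^3, x^4*y^4, x^3*y^5, x^2*y^6, x*y^7, y^8
Count=9


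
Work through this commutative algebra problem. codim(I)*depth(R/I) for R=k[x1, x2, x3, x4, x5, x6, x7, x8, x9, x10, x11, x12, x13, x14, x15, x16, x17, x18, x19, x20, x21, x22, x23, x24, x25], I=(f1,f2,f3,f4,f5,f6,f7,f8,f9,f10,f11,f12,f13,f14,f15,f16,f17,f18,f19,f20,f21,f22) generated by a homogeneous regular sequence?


codim=22, depth=dim(R/I)=25-22=3
Product=22*3=66


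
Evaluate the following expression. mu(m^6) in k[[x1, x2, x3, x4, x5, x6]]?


C(n+d-1,d)=C(11,6)=462


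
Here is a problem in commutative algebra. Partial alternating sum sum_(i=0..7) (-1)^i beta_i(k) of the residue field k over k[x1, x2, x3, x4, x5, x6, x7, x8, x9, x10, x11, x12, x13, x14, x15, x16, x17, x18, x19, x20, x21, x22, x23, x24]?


Koszul resolution: beta_i(k)=C(n,i), n=24
sum_(i=0..p) (-1)^i C(n,i) = (-1)^p C(n-1,p)
(-1)^7*C(23,7) = (-1)^7*245157 = -245157


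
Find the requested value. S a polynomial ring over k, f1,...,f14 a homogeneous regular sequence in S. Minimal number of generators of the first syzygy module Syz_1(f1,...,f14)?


Regular sequence => Koszul complex is the minimal free resolution.
Syz_1 minimally generated by Koszul relations f_i*e_j - f_j*e_i (i<j): mu(Syz_1) = beta_2 = C(m,2) = m(m-1)/2
m=14
14*13/2 = 91


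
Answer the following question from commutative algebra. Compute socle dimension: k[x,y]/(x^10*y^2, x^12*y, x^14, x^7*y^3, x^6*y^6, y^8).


Socle = ann(m) = span of standard monomials u with x*u, y*u in I (staircase corners).
Minimal generators: x^14, x^12*y, x^10*y^2, x^7*y^3, x^6*y^6, y^8
Corners: x^5y^7, x^6y^5, x^9y^2, x^11y, x^13
Socle dim=5


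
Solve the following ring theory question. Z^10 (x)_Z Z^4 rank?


rank(M(x)N) = rank(M)*rank(N)
10*4 = 40


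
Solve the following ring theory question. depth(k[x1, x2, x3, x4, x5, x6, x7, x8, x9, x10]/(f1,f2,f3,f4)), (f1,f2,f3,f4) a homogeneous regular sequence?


depth(R)=10
depth(R/I)=10-4=6


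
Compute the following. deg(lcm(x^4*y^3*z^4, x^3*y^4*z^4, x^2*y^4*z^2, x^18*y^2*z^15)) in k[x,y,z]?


lcm = componentwise max:
x: max(4,3,2,18)=18
y: max(3,4,4,2)=4
z: max(4,4,2,15)=15
Total=18+4+15=37


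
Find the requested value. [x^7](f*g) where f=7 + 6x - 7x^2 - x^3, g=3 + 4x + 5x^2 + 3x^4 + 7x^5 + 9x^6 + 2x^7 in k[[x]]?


[x^7] = sum a_i*b_j, i+j=7
  7*2=14
  6*9=54
  -7*7=-49
  -1*3=-3
Sum=16


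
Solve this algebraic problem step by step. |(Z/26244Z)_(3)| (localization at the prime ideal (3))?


3-primary part: 26244=3^8*4
Size=3^8=6561


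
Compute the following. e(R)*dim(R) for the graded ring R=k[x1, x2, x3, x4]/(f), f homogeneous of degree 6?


e(R)=deg(f)=6, dim(R)=4-1=3
e*dim=6*3=18


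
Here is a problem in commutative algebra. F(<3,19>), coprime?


gcd(3,19)=1 => F=ab-a-b=3*19-3-19=57-22=35


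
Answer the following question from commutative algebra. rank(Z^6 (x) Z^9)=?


rank(M(x)N) = rank(M)*rank(N)
6*9 = 54


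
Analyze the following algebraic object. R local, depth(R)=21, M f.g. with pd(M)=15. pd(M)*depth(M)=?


pd+depth=21
depth=21-15=6
pd*depth=15*6=90


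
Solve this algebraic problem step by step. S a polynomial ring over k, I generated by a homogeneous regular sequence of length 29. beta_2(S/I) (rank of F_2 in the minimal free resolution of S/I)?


Regular sequence => Koszul complex is the minimal free resolution.
Syz_1 minimally generated by Koszul relations f_i*e_j - f_j*e_i (i<j): mu(Syz_1) = beta_2 = C(m,2) = m(m-1)/2
m=29
29*28/2 = 406


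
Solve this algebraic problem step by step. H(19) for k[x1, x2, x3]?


C(d+n-1,n-1)=C(21,2)=210


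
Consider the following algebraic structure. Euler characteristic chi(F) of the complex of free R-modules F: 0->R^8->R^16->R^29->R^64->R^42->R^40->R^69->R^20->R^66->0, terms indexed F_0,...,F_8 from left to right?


chi = sum (-1)^i * rank:
(-1)^0*8=8
(-1)^1*16=-16
(-1)^2*29=29
(-1)^3*64=-64
(-1)^4*42=42
(-1)^5*40=-40
(-1)^6*69=69
(-1)^7*20=-20
(-1)^8*66=66
chi=74


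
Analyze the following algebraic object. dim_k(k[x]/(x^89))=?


Basis: 1,x,...,x^88
dim=89


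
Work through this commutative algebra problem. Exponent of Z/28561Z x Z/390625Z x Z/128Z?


Exponent = lcm of the cyclic orders; pairwise coprime => product.
13^4*5^8*2^7=28561*390625*128=1428050000000


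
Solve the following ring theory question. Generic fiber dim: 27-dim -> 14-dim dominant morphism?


dim(fiber)=dim(X)-dim(Y)=27-14=13


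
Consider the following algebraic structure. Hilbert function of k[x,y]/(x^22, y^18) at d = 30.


k[x,y], I = (x^22, y^18), d = 30
Need i < 22 and d-i < 18.
Range: 13 <= i <= 21.
H(30) = 9


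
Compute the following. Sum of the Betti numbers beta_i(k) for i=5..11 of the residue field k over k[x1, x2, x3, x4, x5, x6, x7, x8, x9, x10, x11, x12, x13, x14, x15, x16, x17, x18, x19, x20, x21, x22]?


Koszul resolution: beta_i(k)=C(n,i), n=22
C(22,5)=26334, C(22,6)=74613, C(22,7)=170544, C(22,8)=319770, C(22,9)=497420, C(22,10)=646646, C(22,11)=705432
Sum=2440759


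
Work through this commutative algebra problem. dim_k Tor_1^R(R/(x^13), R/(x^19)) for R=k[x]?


Tor_1(R/I,R/J)=(I cap J)/IJ=(x^19)/(x^32)
dim=32-19=min(13,19)=13


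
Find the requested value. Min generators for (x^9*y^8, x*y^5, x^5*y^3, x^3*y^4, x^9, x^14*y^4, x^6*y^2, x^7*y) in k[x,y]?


Remove redundant (divisible by others).
x^9*y^8 redundant.
x^14*y^4 redundant.
Min: x^9, x^7*y, x^6*y^2, x^5*y^3, x^3*y^4, x*y^5
Count=6


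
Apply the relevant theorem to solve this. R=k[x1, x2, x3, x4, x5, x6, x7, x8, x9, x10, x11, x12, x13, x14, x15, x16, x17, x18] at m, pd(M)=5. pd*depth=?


pd+depth=18
depth=18-5=13
pd*depth=5*13=65


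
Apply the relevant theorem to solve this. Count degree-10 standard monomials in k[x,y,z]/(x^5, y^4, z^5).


Need i<5, j<4, k<5 with i+j+k=10.
For each i, j ranges over max(0,10-i-4)..min(3,10-i):
  i=0: j in [6,3] -> 0
  i=1: j in [5,3] -> 0
  i=2: j in [4,3] -> 0
  i=3: j in [3,3] -> 1
  i=4: j in [2,3] -> 2
H(10) = 0+0+0+1+2 = 3


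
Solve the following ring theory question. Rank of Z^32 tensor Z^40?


rank(M(x)N) = rank(M)*rank(N)
32*40 = 1280


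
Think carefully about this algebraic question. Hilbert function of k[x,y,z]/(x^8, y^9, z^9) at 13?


Need i<8, j<9, k<9 with i+j+k=13.
For each i, j ranges over max(0,13-i-8)..min(8,13-i):
  i=0: j in [5,8] -> 4
  i=1: j in [4,8] -> 5
  i=2: j in [3,8] -> 6
  i=3: j in [2,8] -> 7
  i=4: j in [1,8] -> 8
  i=5: j in [0,8] -> 9
  i=6: j in [0,7] -> 8
  i=7: j in [0,6] -> 7
H(13) = 4+5+6+7+8+9+8+7 = 54


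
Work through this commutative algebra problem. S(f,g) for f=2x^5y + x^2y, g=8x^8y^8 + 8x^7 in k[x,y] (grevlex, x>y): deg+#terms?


LT(f)=2x^5y, LT(g)=8x^8y^8
lcm(LM)=x^8y^8
S(f,g) (scaled by 16 to clear denominators) = 8x^3y^7*f - 2*g = 8x^5y^8 - 16x^7
2 terms, deg 13.
13+2=15


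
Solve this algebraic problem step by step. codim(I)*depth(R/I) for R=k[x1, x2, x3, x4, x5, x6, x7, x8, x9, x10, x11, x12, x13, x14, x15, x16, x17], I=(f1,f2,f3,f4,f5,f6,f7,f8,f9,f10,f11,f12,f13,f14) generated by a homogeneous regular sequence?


codim=14, depth=dim(R/I)=17-14=3
Product=14*3=42


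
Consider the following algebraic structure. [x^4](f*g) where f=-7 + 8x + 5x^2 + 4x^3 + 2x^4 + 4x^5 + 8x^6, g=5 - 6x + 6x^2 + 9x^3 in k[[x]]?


[x^4] = sum a_i*b_j, i+j=4
  8*9=72
  5*6=30
  4*-6=-24
  2*5=10
Sum=88


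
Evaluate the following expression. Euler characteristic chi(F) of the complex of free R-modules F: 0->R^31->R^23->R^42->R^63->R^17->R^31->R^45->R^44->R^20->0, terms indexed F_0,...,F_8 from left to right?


chi = sum (-1)^i * rank:
(-1)^0*31=31
(-1)^1*23=-23
(-1)^2*42=42
(-1)^3*63=-63
(-1)^4*17=17
(-1)^5*31=-31
(-1)^6*45=45
(-1)^7*44=-44
(-1)^8*20=20
chi=-6


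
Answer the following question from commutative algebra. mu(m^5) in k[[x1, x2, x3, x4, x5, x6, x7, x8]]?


C(n+d-1,d)=C(12,5)=792


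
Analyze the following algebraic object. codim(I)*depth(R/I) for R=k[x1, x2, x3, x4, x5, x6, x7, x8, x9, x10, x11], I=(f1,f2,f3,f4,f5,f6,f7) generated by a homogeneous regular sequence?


codim=7, depth=dim(R/I)=11-7=4
Product=7*4=28


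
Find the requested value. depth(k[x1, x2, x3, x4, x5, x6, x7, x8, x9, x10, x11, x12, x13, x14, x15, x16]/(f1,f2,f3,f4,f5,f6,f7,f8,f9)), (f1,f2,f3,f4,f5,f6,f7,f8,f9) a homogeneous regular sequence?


depth(R)=16
depth(R/I)=16-9=7


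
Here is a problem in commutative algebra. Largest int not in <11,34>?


gcd(11,34)=1 => F=ab-a-b=11*34-11-34=374-45=329


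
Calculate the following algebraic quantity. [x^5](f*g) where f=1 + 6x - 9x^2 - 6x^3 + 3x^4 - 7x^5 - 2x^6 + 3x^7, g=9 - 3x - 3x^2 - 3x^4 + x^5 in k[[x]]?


[x^5] = sum a_i*b_j, i+j=5
  1*1=1
  6*-3=-18
  -6*-3=18
  3*-3=-9
  -7*9=-63
Sum=-71


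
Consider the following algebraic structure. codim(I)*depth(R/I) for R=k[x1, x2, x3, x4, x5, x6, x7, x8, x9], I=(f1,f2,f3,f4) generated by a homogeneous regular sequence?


codim=4, depth=dim(R/I)=9-4=5
Product=4*5=20


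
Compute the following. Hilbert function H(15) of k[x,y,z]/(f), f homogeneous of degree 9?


C(17,2)-C(8,2)=136-28=108


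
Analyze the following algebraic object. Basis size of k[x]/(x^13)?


Basis: 1,x,...,x^12
dim=13


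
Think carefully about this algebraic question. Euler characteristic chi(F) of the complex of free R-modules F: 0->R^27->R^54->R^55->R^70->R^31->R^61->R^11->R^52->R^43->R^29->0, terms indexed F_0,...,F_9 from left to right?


chi = sum (-1)^i * rank:
(-1)^0*27=27
(-1)^1*54=-54
(-1)^2*55=55
(-1)^3*70=-70
(-1)^4*31=31
(-1)^5*61=-61
(-1)^6*11=11
(-1)^7*52=-52
(-1)^8*43=43
(-1)^9*29=-29
chi=-99


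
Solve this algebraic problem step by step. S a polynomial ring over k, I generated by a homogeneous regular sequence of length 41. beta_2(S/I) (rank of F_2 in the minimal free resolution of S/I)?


Regular sequence => Koszul complex is the minimal free resolution.
Syz_1 minimally generated by Koszul relations f_i*e_j - f_j*e_i (i<j): mu(Syz_1) = beta_2 = C(m,2) = m(m-1)/2
m=41
41*40/2 = 820


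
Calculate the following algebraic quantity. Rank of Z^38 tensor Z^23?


rank(M(x)N) = rank(M)*rank(N)
38*23 = 874


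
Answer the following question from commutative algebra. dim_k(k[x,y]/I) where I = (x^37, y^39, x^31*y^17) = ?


k[x,y]/I, I = (x^37, y^39, x^31*y^17)
Rect: 37x39=1443. Corner: (37-31)x(39-17)=132.
dim = 1443-132 = 1311


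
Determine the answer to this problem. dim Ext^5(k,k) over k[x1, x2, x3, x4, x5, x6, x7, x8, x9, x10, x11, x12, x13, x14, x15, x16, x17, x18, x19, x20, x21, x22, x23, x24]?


C(n,i)=C(24,5)=42504


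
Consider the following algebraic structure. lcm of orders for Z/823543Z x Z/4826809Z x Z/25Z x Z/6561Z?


Exponent = lcm of the cyclic orders; pairwise coprime => product.
7^7*13^6*5^2*3^8=823543*4826809*25*6561=652013278462175175


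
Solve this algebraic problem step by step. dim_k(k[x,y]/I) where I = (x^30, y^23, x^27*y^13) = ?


k[x,y]/I, I = (x^30, y^23, x^27*y^13)
Rect: 30x23=690. Corner: (30-27)x(23-13)=30.
dim = 690-30 = 660


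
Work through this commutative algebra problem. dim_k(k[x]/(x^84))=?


Basis: 1,x,...,x^83
dim=84


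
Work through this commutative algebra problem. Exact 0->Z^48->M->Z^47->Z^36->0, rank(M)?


Alt sum=0:
(-1)^0*48 + (-1)^1*? + (-1)^2*47 + (-1)^3*36=0
rank(M)=59


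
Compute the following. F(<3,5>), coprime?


gcd(3,5)=1 => F=ab-a-b=3*5-3-5=15-8=7


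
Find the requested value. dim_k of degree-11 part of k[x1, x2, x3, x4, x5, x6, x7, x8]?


C(d+n-1,n-1)=C(18,7)=31824


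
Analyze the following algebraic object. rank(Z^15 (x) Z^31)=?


rank(M(x)N) = rank(M)*rank(N)
15*31 = 465


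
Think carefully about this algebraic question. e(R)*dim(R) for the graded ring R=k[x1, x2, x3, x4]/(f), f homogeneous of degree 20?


e(R)=deg(f)=20, dim(R)=4-1=3
e*dim=20*3=60


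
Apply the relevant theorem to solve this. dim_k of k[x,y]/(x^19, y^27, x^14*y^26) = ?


k[x,y]/I, I = (x^19, y^27, x^14*y^26)
Rect: 19x27=513. Corner: (19-14)x(27-26)=5.
dim = 513-5 = 508


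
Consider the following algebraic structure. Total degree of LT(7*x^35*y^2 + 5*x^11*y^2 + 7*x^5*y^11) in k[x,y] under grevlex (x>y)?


LT: 7*x^35*y^2
deg_x=35, deg_y=2
Total=35+2=37


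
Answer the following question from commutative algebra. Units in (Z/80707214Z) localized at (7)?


Local ring = Z/40353607Z.
phi(40353607) = 7^8*(7-1) = 34588806


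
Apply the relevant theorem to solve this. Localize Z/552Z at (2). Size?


2-primary part: 552=2^3*69
Size=2^3=8


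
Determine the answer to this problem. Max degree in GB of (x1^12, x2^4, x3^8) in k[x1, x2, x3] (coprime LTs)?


Pure powers, coprime LTs => already GB.
Degrees: 12, 4, 8
Max=12


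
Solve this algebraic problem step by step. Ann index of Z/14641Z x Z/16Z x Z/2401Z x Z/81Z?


Exponent = lcm of the cyclic orders; pairwise coprime => product.
11^4*2^4*7^4*3^4=14641*16*2401*81=45558341136


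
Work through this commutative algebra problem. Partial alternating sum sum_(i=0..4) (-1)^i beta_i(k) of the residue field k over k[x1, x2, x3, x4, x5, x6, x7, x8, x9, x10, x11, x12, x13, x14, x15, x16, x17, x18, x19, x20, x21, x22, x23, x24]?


Koszul resolution: beta_i(k)=C(n,i), n=24
sum_(i=0..p) (-1)^i C(n,i) = (-1)^p C(n-1,p)
(-1)^4*C(23,4) = (-1)^4*8855 = 8855


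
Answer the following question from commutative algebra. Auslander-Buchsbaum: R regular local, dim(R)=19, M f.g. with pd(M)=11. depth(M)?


pd+depth=depth(R)=19
depth=19-11=8


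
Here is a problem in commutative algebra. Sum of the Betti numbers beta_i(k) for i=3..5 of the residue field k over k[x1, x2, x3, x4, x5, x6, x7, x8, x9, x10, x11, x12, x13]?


Koszul resolution: beta_i(k)=C(n,i), n=13
C(13,3)=286, C(13,4)=715, C(13,5)=1287
Sum=2288


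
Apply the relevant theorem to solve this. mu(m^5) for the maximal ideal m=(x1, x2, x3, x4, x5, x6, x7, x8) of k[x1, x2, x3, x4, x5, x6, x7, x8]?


Graded Nakayama: mu(m^d) = dim_k (m^d/m^(d+1)) = #degree-5 monomials in 8 vars
C(n+d-1,d)=C(12,5)=792


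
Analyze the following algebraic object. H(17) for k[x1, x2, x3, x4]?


C(d+n-1,n-1)=C(20,3)=1140


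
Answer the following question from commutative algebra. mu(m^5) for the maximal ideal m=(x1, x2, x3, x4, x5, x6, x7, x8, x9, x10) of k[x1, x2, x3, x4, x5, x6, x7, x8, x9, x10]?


Graded Nakayama: mu(m^d) = dim_k (m^d/m^(d+1)) = #degree-5 monomials in 10 vars
C(n+d-1,d)=C(14,5)=2002


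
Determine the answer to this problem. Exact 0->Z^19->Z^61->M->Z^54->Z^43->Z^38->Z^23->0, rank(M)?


Alt sum=0:
(-1)^0*19 + (-1)^1*61 + (-1)^2*? + (-1)^3*54 + (-1)^4*43 + (-1)^5*38 + (-1)^6*23=0
rank(M)=68


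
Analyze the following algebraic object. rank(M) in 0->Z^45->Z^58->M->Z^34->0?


Alt sum=0:
(-1)^0*45 + (-1)^1*58 + (-1)^2*? + (-1)^3*34=0
rank(M)=47


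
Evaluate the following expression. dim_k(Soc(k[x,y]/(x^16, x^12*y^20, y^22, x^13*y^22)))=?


Socle = ann(m) = span of standard monomials u with x*u, y*u in I (staircase corners).
Redundant generators: x^13*y^22
Minimal generators: x^16, x^12*y^20, y^22
Corners: x^11y^21, x^15y^19
Socle dim=2


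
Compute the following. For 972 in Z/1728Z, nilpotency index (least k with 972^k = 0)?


972^k mod 1728:
k=1: 972
k=2: 1296
k=3: 0
First zero at k = 3


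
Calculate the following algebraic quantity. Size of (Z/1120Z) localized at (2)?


2-primary part: 1120=2^5*35
Size=2^5=32


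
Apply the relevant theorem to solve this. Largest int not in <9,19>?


gcd(9,19)=1 => F=ab-a-b=9*19-9-19=171-28=143


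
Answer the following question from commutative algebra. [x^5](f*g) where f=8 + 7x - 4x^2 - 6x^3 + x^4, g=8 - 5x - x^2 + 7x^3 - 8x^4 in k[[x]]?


[x^5] = sum a_i*b_j, i+j=5
  7*-8=-56
  -4*7=-28
  -6*-1=6
  1*-5=-5
Sum=-83


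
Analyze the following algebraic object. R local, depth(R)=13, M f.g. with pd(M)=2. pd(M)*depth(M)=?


pd+depth=13
depth=13-2=11
pd*depth=2*11=22


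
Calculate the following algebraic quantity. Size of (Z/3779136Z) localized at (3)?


3-primary part: 3779136=3^10*64
Size=3^10=59049


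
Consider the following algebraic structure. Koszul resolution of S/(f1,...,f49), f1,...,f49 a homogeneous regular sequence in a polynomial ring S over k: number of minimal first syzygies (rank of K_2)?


Regular sequence => Koszul complex is the minimal free resolution.
Syz_1 minimally generated by Koszul relations f_i*e_j - f_j*e_i (i<j): mu(Syz_1) = beta_2 = C(m,2) = m(m-1)/2
m=49
49*48/2 = 1176


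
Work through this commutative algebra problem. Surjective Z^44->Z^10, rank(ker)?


rank(ker) = 44-10 = 34


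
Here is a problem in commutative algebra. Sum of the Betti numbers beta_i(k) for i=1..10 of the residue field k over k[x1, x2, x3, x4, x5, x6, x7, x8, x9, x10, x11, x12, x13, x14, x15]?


Koszul resolution: beta_i(k)=C(n,i), n=15
C(15,1)=15, C(15,2)=105, C(15,3)=455, C(15,4)=1365, C(15,5)=3003, C(15,6)=5005, C(15,7)=6435, C(15,8)=6435, C(15,9)=5005, C(15,10)=3003
Sum=30826


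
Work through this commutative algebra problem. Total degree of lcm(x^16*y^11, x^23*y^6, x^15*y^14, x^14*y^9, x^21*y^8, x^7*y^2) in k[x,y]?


lcm = componentwise max:
x: max(16,23,15,14,21,7)=23
y: max(11,6,14,9,8,2)=14
Total=23+14=37


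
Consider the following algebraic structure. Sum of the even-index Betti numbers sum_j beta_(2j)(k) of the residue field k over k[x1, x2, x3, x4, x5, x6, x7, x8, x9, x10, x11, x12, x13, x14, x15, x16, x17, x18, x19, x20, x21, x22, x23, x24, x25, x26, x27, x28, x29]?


Koszul resolution: beta_i(k)=C(n,i), n=29
sum_even C(29,i) = 2^(n-1) = 2^28 = 268435456


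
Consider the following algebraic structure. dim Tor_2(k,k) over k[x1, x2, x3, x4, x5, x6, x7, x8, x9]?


Koszul: C(n,i)=C(9,2)=36


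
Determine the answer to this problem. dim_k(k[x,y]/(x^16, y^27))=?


Basis: x^i*y^j, i<16, j<27
16*27=432


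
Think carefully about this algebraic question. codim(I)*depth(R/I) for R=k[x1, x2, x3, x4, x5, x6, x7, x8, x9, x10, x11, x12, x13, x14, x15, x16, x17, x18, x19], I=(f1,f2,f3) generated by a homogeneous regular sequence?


codim=3, depth=dim(R/I)=19-3=16
Product=3*16=48


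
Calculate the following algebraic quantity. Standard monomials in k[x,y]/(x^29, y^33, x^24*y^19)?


k[x,y]/I, I = (x^29, y^33, x^24*y^19)
Rect: 29x33=957. Corner: (29-24)x(33-19)=70.
dim = 957-70 = 887


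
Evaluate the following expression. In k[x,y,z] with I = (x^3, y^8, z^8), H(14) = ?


Need i<3, j<8, k<8 with i+j+k=14.
For each i, j ranges over max(0,14-i-7)..min(7,14-i):
  i=0: j in [7,7] -> 1
  i=1: j in [6,7] -> 2
  i=2: j in [5,7] -> 3
H(14) = 1+2+3 = 6


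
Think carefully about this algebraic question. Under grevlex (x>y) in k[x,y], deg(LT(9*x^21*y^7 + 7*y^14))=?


LT: 9*x^21*y^7
deg_x=21, deg_y=7
Total=21+7=28


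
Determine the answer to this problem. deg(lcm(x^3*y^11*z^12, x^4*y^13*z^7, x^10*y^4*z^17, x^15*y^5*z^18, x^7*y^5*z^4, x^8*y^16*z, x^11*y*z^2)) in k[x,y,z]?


lcm = componentwise max:
x: max(3,4,10,15,7,8,11)=15
y: max(11,13,4,5,5,16,1)=16
z: max(12,7,17,18,4,1,2)=18
Total=15+16+18=49


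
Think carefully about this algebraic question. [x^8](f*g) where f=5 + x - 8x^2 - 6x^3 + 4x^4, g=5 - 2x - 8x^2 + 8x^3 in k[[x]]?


[x^8] = sum a_i*b_j, i+j=8
Sum=0


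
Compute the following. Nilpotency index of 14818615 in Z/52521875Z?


14818615^k mod 52521875:
k=1: 14818615
k=2: 17236975
k=3: 37258375
k=4: 1500625
k=5: 0
First zero at k = 5


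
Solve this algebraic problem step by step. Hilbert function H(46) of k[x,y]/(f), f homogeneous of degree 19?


H(t)=d for t>=d-1.
d=19, t=46
H(46)=19


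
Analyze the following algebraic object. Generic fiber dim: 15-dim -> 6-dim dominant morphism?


dim(fiber)=dim(X)-dim(Y)=15-6=9


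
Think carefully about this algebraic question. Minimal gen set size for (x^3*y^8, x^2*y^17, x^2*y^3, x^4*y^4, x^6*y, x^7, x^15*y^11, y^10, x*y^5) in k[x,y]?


Remove redundant (divisible by others).
x^4*y^4 redundant.
x^15*y^11 redundant.
x^3*y^8 redundant.
x^2*y^17 redundant.
Min: x^7, x^6*y, x^2*y^3, x*y^5, y^10
Count=5


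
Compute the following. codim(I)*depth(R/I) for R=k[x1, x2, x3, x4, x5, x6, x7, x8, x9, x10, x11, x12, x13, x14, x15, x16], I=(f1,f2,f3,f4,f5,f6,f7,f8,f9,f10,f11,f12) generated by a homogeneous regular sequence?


codim=12, depth=dim(R/I)=16-12=4
Product=12*4=48


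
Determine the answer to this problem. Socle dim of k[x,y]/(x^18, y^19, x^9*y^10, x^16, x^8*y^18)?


Socle = ann(m) = span of standard monomials u with x*u, y*u in I (staircase corners).
Redundant generators: x^18
Minimal generators: x^16, x^9*y^10, x^8*y^18, y^19
Corners: x^7y^18, x^8y^17, x^15y^9
Socle dim=3


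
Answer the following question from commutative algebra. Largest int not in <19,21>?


gcd(19,21)=1 => F=ab-a-b=19*21-19-21=399-40=359


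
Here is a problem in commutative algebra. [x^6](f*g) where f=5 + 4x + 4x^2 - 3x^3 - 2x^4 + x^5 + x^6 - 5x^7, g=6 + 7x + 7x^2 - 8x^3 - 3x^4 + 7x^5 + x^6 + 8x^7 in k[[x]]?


[x^6] = sum a_i*b_j, i+j=6
  5*1=5
  4*7=28
  4*-3=-12
  -3*-8=24
  -2*7=-14
  1*7=7
  1*6=6
Sum=44


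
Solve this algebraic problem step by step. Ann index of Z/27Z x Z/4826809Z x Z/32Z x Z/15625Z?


Exponent = lcm of the cyclic orders; pairwise coprime => product.
3^3*13^6*2^5*5^6=27*4826809*32*15625=65161921500000


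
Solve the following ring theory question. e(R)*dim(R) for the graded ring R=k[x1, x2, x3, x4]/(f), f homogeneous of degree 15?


e(R)=deg(f)=15, dim(R)=4-1=3
e*dim=15*3=45


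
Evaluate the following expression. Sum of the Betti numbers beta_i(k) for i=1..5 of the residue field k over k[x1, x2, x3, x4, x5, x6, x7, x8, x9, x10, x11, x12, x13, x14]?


Koszul resolution: beta_i(k)=C(n,i), n=14
C(14,1)=14, C(14,2)=91, C(14,3)=364, C(14,4)=1001, C(14,5)=2002
Sum=3472


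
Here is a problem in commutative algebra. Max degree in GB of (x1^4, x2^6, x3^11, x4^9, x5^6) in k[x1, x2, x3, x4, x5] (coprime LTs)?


Pure powers, coprime LTs => already GB.
Degrees: 4, 6, 11, 9, 6
Max=11


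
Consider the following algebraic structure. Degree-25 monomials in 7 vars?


C(d+n-1,n-1)=C(31,6)=736281


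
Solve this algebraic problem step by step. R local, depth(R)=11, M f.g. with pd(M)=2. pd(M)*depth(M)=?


pd+depth=11
depth=11-2=9
pd*depth=2*9=18


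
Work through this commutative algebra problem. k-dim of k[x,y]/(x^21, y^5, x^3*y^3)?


k[x,y]/I, I = (x^21, y^5, x^3*y^3)
Rect: 21x5=105. Corner: (21-3)x(5-3)=36.
dim = 105-36 = 69


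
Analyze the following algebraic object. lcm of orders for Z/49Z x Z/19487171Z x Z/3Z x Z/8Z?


Exponent = lcm of the cyclic orders; pairwise coprime => product.
7^2*11^7*3^1*2^3=49*19487171*3*8=22916913096


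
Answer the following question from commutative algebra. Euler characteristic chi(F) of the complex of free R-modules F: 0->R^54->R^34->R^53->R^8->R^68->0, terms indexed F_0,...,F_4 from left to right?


chi = sum (-1)^i * rank:
(-1)^0*54=54
(-1)^1*34=-34
(-1)^2*53=53
(-1)^3*8=-8
(-1)^4*68=68
chi=133


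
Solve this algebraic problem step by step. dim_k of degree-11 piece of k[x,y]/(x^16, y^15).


k[x,y], I = (x^16, y^15), d = 11
Need i < 16 and d-i < 15.
Range: 0 <= i <= 11.
H(11) = 12


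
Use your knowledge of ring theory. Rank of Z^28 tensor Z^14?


rank(M(x)N) = rank(M)*rank(N)
28*14 = 392


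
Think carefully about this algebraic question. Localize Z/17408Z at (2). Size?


2-primary part: 17408=2^10*17
Size=2^10=1024


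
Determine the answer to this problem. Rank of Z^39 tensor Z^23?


rank(M(x)N) = rank(M)*rank(N)
39*23 = 897


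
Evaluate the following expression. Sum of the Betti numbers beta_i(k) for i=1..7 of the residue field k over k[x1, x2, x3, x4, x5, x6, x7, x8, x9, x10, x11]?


Koszul resolution: beta_i(k)=C(n,i), n=11
C(11,1)=11, C(11,2)=55, C(11,3)=165, C(11,4)=330, C(11,5)=462, C(11,6)=462, C(11,7)=330
Sum=1815


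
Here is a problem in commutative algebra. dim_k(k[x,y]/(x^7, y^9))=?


Basis: x^i*y^j, i<7, j<9
7*9=63


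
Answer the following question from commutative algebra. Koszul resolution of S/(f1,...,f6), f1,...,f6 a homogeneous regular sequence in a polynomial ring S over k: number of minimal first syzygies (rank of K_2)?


Regular sequence => Koszul complex is the minimal free resolution.
Syz_1 minimally generated by Koszul relations f_i*e_j - f_j*e_i (i<j): mu(Syz_1) = beta_2 = C(m,2) = m(m-1)/2
m=6
6*5/2 = 15


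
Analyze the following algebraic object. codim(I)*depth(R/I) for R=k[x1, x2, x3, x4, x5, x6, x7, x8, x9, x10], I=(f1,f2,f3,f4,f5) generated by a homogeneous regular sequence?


codim=5, depth=dim(R/I)=10-5=5
Product=5*5=25


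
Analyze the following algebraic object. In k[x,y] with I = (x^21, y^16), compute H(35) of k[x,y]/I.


k[x,y], I = (x^21, y^16), d = 35
Need i < 21 and d-i < 16.
Range: 20 <= i <= 20.
H(35) = 1


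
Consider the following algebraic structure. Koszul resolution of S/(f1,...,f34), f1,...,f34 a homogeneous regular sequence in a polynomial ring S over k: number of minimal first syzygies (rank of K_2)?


Regular sequence => Koszul complex is the minimal free resolution.
Syz_1 minimally generated by Koszul relations f_i*e_j - f_j*e_i (i<j): mu(Syz_1) = beta_2 = C(m,2) = m(m-1)/2
m=34
34*33/2 = 561
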